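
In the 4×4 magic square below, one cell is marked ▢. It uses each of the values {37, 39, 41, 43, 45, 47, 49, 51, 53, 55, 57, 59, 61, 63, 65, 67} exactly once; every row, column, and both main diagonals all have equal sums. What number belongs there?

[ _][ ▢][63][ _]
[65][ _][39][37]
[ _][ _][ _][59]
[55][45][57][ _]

43

The 16 entries sum to 832, so each line sums to 832/4 = 208.
From row 2, 208 − (65 + 39 + 37) gives (2,2) = 67.
Row 4 must total 208; the given cells sum to 157, so (4,4) = 51.
Using column 3: 63 + 39 + 57 + ? → (3,3) = 208 − 159 = 49.
Column 4: 37 + 59 + 51 + ? = 208, so (1,4) = 61.
Main diagonal needs 208; the known cells sum to 167, so (1,1) = 41.
Using anti-diagonal: 61 + 39 + 55 + ? → (3,2) = 208 − 155 = 53.
Row 1 needs 208; the known cells sum to 165, so (1,2) = 43.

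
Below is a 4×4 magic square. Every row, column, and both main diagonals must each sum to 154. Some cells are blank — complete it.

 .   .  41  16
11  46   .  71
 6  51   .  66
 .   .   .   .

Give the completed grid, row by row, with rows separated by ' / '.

76 21 41 16 / 11 46 26 71 / 6 51 31 66 / 61 36 56 1

Using row 2: 11 + 46 + 71 + ? → (2,3) = 154 − 128 = 26.
Row 3: 6 + 51 + 66 + ? = 154, so (3,3) = 31.
Column 3: 41 + 26 + 31 + ? = 154, so (4,3) = 56.
Column 4 must total 154; the given cells sum to 153, so (4,4) = 1.
Main diagonal must total 154; the given cells sum to 78, so (1,1) = 76.
The remaining cell in anti-diagonal is (4,1) = 154 − 93 = 61.
From row 1, 154 − (76 + 41 + 16) gives (1,2) = 21.
Using row 4: 61 + 56 + 1 + ? → (4,2) = 154 − 118 = 36.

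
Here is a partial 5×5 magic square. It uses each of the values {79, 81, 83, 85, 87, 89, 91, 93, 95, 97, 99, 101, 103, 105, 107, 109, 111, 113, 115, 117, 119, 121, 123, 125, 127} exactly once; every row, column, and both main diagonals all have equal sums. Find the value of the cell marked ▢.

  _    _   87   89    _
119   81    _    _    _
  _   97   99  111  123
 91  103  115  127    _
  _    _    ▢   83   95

121

The 25 entries sum to 2575, so each line sums to 2575/5 = 515.
Using row 3: 97 + 99 + 111 + 123 + ? → (3,1) = 515 − 430 = 85.
The remaining cell in row 4 is (4,5) = 515 − 436 = 79.
Column 4: 89 + 111 + 127 + 83 + ? = 515, so (2,4) = 105.
From main diagonal, 515 − (81 + 99 + 127 + 95) gives (1,1) = 113.
Column 1 needs 515; the known cells sum to 408, so (5,1) = 107.
Using anti-diagonal: 105 + 99 + 103 + 107 + ? → (1,5) = 515 − 414 = 101.
Row 1 must total 515; the given cells sum to 390, so (1,2) = 125.
Column 2 must total 515; the given cells sum to 406, so (5,2) = 109.
From column 5, 515 − (101 + 123 + 79 + 95) gives (2,5) = 117.
Row 2 needs 515; the known cells sum to 422, so (2,3) = 93.
Using row 5: 107 + 109 + 83 + 95 + ? → (5,3) = 515 − 394 = 121.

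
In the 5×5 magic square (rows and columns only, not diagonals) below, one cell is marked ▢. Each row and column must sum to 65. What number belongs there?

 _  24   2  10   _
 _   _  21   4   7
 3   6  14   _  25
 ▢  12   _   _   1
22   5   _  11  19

Using row 3: 3 + 6 + 14 + 25 + ? → (3,4) = 65 − 48 = 17.
Row 5: 22 + 5 + 11 + 19 + ? = 65, so (5,3) = 8.
Column 2: 24 + 6 + 12 + 5 + ? = 65, so (2,2) = 18.
The remaining cell in column 3 is (4,3) = 65 − 45 = 20.
Using column 4: 10 + 4 + 17 + 11 + ? → (4,4) = 65 − 42 = 23.
Column 5 needs 65; the known cells sum to 52, so (1,5) = 13.
Using row 1: 24 + 2 + 10 + 13 + ? → (1,1) = 65 − 49 = 16.
The remaining cell in row 2 is (2,1) = 65 − 50 = 15.
Row 4 must total 65; the given cells sum to 56, so (4,1) = 9.

9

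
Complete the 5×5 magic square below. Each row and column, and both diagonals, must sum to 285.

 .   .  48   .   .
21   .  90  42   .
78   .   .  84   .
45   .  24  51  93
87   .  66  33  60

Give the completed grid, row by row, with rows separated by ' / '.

The remaining cell in row 4 is (4,2) = 285 − 213 = 72.
From row 5, 285 − (87 + 66 + 33 + 60) gives (5,2) = 39.
Column 1: 21 + 78 + 45 + 87 + ? = 285, so (1,1) = 54.
Using column 3: 48 + 90 + 24 + 66 + ? → (3,3) = 285 − 228 = 57.
Using column 4: 42 + 84 + 51 + 33 + ? → (1,4) = 285 − 210 = 75.
Main diagonal needs 285; the known cells sum to 222, so (2,2) = 63.
The remaining cell in anti-diagonal is (1,5) = 285 − 258 = 27.
From row 1, 285 − (54 + 48 + 75 + 27) gives (1,2) = 81.
The remaining cell in row 2 is (2,5) = 285 − 216 = 69.
Column 2: 81 + 63 + 72 + 39 + ? = 285, so (3,2) = 30.
Column 5 must total 285; the given cells sum to 249, so (3,5) = 36.

54 81 48 75 27 / 21 63 90 42 69 / 78 30 57 84 36 / 45 72 24 51 93 / 87 39 66 33 60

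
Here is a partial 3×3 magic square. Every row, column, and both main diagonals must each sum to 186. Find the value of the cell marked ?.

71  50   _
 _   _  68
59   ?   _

Row 1 must total 186; the given cells sum to 121, so (1,3) = 65.
The remaining cell in column 1 is (2,1) = 186 − 130 = 56.
Column 3: 65 + 68 + ? = 186, so (3,3) = 53.
Using main diagonal: 71 + 53 + ? → (2,2) = 186 − 124 = 62.
Row 3: 59 + 53 + ? = 186, so (3,2) = 74.

74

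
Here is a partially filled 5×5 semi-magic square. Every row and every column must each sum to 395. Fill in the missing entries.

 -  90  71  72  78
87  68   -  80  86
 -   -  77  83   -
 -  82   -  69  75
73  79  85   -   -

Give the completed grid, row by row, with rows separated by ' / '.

The remaining cell in row 1 is (1,1) = 395 − 311 = 84.
Row 2 must total 395; the given cells sum to 321, so (2,3) = 74.
Column 2 needs 395; the known cells sum to 319, so (3,2) = 76.
Column 3: 71 + 74 + 77 + 85 + ? = 395, so (4,3) = 88.
Column 4 must total 395; the given cells sum to 304, so (5,4) = 91.
Using row 4: 82 + 88 + 69 + 75 + ? → (4,1) = 395 − 314 = 81.
Row 5 must total 395; the given cells sum to 328, so (5,5) = 67.
The remaining cell in column 1 is (3,1) = 395 − 325 = 70.
The remaining cell in column 5 is (3,5) = 395 − 306 = 89.

84 90 71 72 78 / 87 68 74 80 86 / 70 76 77 83 89 / 81 82 88 69 75 / 73 79 85 91 67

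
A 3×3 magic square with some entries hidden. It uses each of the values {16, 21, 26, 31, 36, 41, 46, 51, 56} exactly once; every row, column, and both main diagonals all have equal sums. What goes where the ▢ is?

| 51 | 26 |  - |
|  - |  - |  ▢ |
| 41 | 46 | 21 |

56

The 9 entries sum to 324, so each line sums to 324/3 = 108.
Row 1 needs 108; the known cells sum to 77, so (1,3) = 31.
Column 1 needs 108; the known cells sum to 92, so (2,1) = 16.
Column 2 must total 108; the given cells sum to 72, so (2,2) = 36.
Using column 3: 31 + 21 + ? → (2,3) = 108 − 52 = 56.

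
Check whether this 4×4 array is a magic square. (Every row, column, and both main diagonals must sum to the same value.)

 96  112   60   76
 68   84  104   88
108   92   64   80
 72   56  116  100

Row 1: 96 + 112 + 60 + 76 = 344.
Row 2: 68 + 84 + 104 + 88 = 344.
Row 3: 108 + 92 + 64 + 80 = 344.
Row 4: 72 + 56 + 116 + 100 = 344.
Column 1: 96 + 68 + 108 + 72 = 344.
Column 2: 112 + 84 + 92 + 56 = 344.
Column 3: 60 + 104 + 64 + 116 = 344.
Column 4: 76 + 88 + 80 + 100 = 344.
Main diagonal: 96 + 84 + 64 + 100 = 344.
Anti-diagonal: 76 + 104 + 92 + 72 = 344.
All lines sum to 344.

Yes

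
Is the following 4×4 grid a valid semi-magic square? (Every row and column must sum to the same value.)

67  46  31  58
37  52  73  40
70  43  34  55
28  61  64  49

Row 1: 67 + 46 + 31 + 58 = 202.
Row 2: 37 + 52 + 73 + 40 = 202.
Row 3: 70 + 43 + 34 + 55 = 202.
Row 4: 28 + 61 + 64 + 49 = 202.
Column 1: 67 + 37 + 70 + 28 = 202.
Column 2: 46 + 52 + 43 + 61 = 202.
Column 3: 31 + 73 + 34 + 64 = 202.
Column 4: 58 + 40 + 55 + 49 = 202.
All lines sum to 202.

Yes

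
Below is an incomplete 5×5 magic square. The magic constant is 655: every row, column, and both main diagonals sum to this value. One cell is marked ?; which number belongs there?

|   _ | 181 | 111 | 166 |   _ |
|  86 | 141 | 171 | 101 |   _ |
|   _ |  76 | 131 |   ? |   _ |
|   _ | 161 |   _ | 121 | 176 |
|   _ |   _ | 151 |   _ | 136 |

186

Row 2 must total 655; the given cells sum to 499, so (2,5) = 156.
From column 2, 655 − (181 + 141 + 76 + 161) gives (5,2) = 96.
Column 3 needs 655; the known cells sum to 564, so (4,3) = 91.
Main diagonal must total 655; the given cells sum to 529, so (1,1) = 126.
Row 1 needs 655; the known cells sum to 584, so (1,5) = 71.
Using row 4: 161 + 91 + 121 + 176 + ? → (4,1) = 655 − 549 = 106.
From column 5, 655 − (71 + 156 + 176 + 136) gives (3,5) = 116.
Anti-diagonal: 71 + 101 + 131 + 161 + ? = 655, so (5,1) = 191.
From row 5, 655 − (191 + 96 + 151 + 136) gives (5,4) = 81.
Column 1: 126 + 86 + 106 + 191 + ? = 655, so (3,1) = 146.
Using column 4: 166 + 101 + 121 + 81 + ? → (3,4) = 655 − 469 = 186.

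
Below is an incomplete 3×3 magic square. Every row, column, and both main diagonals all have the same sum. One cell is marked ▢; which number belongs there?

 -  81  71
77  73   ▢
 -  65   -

69

Column 2 is complete and sums to 219; that is the magic constant.
Row 1 needs 219; the known cells sum to 152, so (1,1) = 67.
Row 2: 77 + 73 + ? = 219, so (2,3) = 69.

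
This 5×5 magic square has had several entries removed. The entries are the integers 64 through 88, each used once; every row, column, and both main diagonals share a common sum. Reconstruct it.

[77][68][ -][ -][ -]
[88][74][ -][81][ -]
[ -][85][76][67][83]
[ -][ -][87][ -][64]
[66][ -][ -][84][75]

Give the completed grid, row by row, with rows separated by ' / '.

The entries are 64 through 88, which sum to 1900, so each line sums to 1900/5 = 380.
Row 3 must total 380; the given cells sum to 311, so (3,1) = 69.
Column 1 must total 380; the given cells sum to 300, so (4,1) = 80.
From main diagonal, 380 − (77 + 74 + 76 + 75) gives (4,4) = 78.
Row 4 needs 380; the known cells sum to 309, so (4,2) = 71.
Using column 2: 68 + 74 + 85 + 71 + ? → (5,2) = 380 − 298 = 82.
Column 4: 81 + 67 + 78 + 84 + ? = 380, so (1,4) = 70.
Anti-diagonal: 81 + 76 + 71 + 66 + ? = 380, so (1,5) = 86.
The remaining cell in row 1 is (1,3) = 380 − 301 = 79.
Row 5 must total 380; the given cells sum to 307, so (5,3) = 73.
The remaining cell in column 3 is (2,3) = 380 − 315 = 65.
The remaining cell in column 5 is (2,5) = 380 − 308 = 72.

77 68 79 70 86 / 88 74 65 81 72 / 69 85 76 67 83 / 80 71 87 78 64 / 66 82 73 84 75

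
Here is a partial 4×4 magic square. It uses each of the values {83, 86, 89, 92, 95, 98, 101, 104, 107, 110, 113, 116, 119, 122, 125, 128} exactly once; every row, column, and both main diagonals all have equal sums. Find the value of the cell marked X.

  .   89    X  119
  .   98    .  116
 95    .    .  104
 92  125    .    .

The 16 entries sum to 1688, so each line sums to 1688/4 = 422.
Using column 2: 89 + 98 + 125 + ? → (3,2) = 422 − 312 = 110.
Using column 4: 119 + 116 + 104 + ? → (4,4) = 422 − 339 = 83.
Anti-diagonal needs 422; the known cells sum to 321, so (2,3) = 101.
Using row 2: 98 + 101 + 116 + ? → (2,1) = 422 − 315 = 107.
Using row 3: 95 + 110 + 104 + ? → (3,3) = 422 − 309 = 113.
Row 4 needs 422; the known cells sum to 300, so (4,3) = 122.
Column 1 needs 422; the known cells sum to 294, so (1,1) = 128.
Column 3 needs 422; the known cells sum to 336, so (1,3) = 86.

86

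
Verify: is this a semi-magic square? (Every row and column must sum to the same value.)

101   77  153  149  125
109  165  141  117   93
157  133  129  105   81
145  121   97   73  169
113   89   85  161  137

No — column 1 sums to 625 but row 5 sums to 585.

Row 1: 101 + 77 + 153 + 149 + 125 = 605.
Row 2: 109 + 165 + 141 + 117 + 93 = 625.
Row 3: 157 + 133 + 129 + 105 + 81 = 605.
Row 4: 145 + 121 + 97 + 73 + 169 = 605.
Row 5: 113 + 89 + 85 + 161 + 137 = 585.
Column 1: 101 + 109 + 157 + 145 + 113 = 625.
Column 2: 77 + 165 + 133 + 121 + 89 = 585.
Column 3: 153 + 141 + 129 + 97 + 85 = 605.
Column 4: 149 + 117 + 105 + 73 + 161 = 605.
Column 5: 125 + 93 + 81 + 169 + 137 = 605.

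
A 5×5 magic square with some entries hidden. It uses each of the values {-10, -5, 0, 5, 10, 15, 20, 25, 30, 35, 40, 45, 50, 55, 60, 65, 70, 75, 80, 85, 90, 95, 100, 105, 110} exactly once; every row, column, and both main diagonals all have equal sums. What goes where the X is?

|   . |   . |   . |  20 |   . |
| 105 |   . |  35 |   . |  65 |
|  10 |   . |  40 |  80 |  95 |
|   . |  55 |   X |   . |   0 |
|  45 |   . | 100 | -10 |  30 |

70

The 25 entries sum to 1250, so each line sums to 1250/5 = 250.
From row 3, 250 − (10 + 40 + 80 + 95) gives (3,2) = 25.
From row 5, 250 − (45 + 100 + (-10) + 30) gives (5,2) = 85.
From column 5, 250 − (65 + 95 + 0 + 30) gives (1,5) = 60.
Anti-diagonal: 60 + 40 + 55 + 45 + ? = 250, so (2,4) = 50.
The remaining cell in row 2 is (2,2) = 250 − 255 = -5.
Column 2 needs 250; the known cells sum to 160, so (1,2) = 90.
From column 4, 250 − (20 + 50 + 80 + (-10)) gives (4,4) = 110.
Main diagonal must total 250; the given cells sum to 175, so (1,1) = 75.
From row 1, 250 − (75 + 90 + 20 + 60) gives (1,3) = 5.
Using column 1: 75 + 105 + 10 + 45 + ? → (4,1) = 250 − 235 = 15.
Column 3 needs 250; the known cells sum to 180, so (4,3) = 70.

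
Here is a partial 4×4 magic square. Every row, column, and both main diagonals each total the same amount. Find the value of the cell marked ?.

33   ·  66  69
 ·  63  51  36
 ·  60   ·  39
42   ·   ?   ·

57

Anti-diagonal is complete and sums to 222; that is the magic constant.
The remaining cell in row 1 is (1,2) = 222 − 168 = 54.
Using row 2: 63 + 51 + 36 + ? → (2,1) = 222 − 150 = 72.
From column 1, 222 − (33 + 72 + 42) gives (3,1) = 75.
Using column 2: 54 + 63 + 60 + ? → (4,2) = 222 − 177 = 45.
Column 4: 69 + 36 + 39 + ? = 222, so (4,4) = 78.
Main diagonal: 33 + 63 + 78 + ? = 222, so (3,3) = 48.
Row 4 must total 222; the given cells sum to 165, so (4,3) = 57.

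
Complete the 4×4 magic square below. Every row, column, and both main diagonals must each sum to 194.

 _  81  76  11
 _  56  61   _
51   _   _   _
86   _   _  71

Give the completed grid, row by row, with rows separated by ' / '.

26 81 76 11 / 31 56 61 46 / 51 36 41 66 / 86 21 16 71

Row 1 must total 194; the given cells sum to 168, so (1,1) = 26.
From column 1, 194 − (26 + 51 + 86) gives (2,1) = 31.
From main diagonal, 194 − (26 + 56 + 71) gives (3,3) = 41.
Anti-diagonal: 11 + 61 + 86 + ? = 194, so (3,2) = 36.
Row 2 needs 194; the known cells sum to 148, so (2,4) = 46.
From row 3, 194 − (51 + 36 + 41) gives (3,4) = 66.
Column 2 needs 194; the known cells sum to 173, so (4,2) = 21.
Using column 3: 76 + 61 + 41 + ? → (4,3) = 194 − 178 = 16.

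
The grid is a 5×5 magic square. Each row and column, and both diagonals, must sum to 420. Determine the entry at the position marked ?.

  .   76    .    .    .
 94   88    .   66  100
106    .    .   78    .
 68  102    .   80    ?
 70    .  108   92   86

74

Row 2 needs 420; the known cells sum to 348, so (2,3) = 72.
Row 5 must total 420; the given cells sum to 356, so (5,2) = 64.
Column 1 must total 420; the given cells sum to 338, so (1,1) = 82.
The remaining cell in column 2 is (3,2) = 420 − 330 = 90.
From column 4, 420 − (66 + 78 + 80 + 92) gives (1,4) = 104.
From main diagonal, 420 − (82 + 88 + 80 + 86) gives (3,3) = 84.
From anti-diagonal, 420 − (66 + 84 + 102 + 70) gives (1,5) = 98.
Row 1 must total 420; the given cells sum to 360, so (1,3) = 60.
The remaining cell in row 3 is (3,5) = 420 − 358 = 62.
The remaining cell in column 3 is (4,3) = 420 − 324 = 96.
Column 5 needs 420; the known cells sum to 346, so (4,5) = 74.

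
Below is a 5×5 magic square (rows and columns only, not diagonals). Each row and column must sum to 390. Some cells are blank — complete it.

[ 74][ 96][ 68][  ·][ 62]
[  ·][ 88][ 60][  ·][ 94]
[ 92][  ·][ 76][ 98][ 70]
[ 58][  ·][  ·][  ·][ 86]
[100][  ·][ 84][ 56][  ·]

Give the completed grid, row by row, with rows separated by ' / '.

74 96 68 90 62 / 66 88 60 82 94 / 92 54 76 98 70 / 58 80 102 64 86 / 100 72 84 56 78

Row 1 needs 390; the known cells sum to 300, so (1,4) = 90.
From row 3, 390 − (92 + 76 + 98 + 70) gives (3,2) = 54.
The remaining cell in column 1 is (2,1) = 390 − 324 = 66.
Column 3 needs 390; the known cells sum to 288, so (4,3) = 102.
Column 5 needs 390; the known cells sum to 312, so (5,5) = 78.
The remaining cell in row 2 is (2,4) = 390 − 308 = 82.
The remaining cell in row 5 is (5,2) = 390 − 318 = 72.
The remaining cell in column 2 is (4,2) = 390 − 310 = 80.
Using column 4: 90 + 82 + 98 + 56 + ? → (4,4) = 390 − 326 = 64.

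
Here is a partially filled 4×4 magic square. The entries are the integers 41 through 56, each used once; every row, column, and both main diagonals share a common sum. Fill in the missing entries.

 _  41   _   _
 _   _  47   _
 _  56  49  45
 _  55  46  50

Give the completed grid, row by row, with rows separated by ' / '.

53 41 52 48 / 54 42 47 51 / 44 56 49 45 / 43 55 46 50

The entries are 41 through 56, which sum to 776, so each line sums to 776/4 = 194.
The remaining cell in row 3 is (3,1) = 194 − 150 = 44.
Using row 4: 55 + 46 + 50 + ? → (4,1) = 194 − 151 = 43.
From column 2, 194 − (41 + 56 + 55) gives (2,2) = 42.
Using column 3: 47 + 49 + 46 + ? → (1,3) = 194 − 142 = 52.
Main diagonal needs 194; the known cells sum to 141, so (1,1) = 53.
Anti-diagonal must total 194; the given cells sum to 146, so (1,4) = 48.
Column 1 needs 194; the known cells sum to 140, so (2,1) = 54.
Column 4 must total 194; the given cells sum to 143, so (2,4) = 51.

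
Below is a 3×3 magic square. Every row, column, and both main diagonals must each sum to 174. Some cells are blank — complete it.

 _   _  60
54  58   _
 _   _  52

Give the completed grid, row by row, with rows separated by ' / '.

64 50 60 / 54 58 62 / 56 66 52

The remaining cell in row 2 is (2,3) = 174 − 112 = 62.
The remaining cell in main diagonal is (1,1) = 174 − 110 = 64.
Anti-diagonal: 60 + 58 + ? = 174, so (3,1) = 56.
Row 1: 64 + 60 + ? = 174, so (1,2) = 50.
From row 3, 174 − (56 + 52) gives (3,2) = 66.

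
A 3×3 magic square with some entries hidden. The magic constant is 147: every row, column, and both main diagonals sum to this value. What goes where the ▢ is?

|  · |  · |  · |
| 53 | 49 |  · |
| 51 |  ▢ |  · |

Using row 2: 53 + 49 + ? → (2,3) = 147 − 102 = 45.
Column 1 needs 147; the known cells sum to 104, so (1,1) = 43.
From main diagonal, 147 − (43 + 49) gives (3,3) = 55.
Using anti-diagonal: 49 + 51 + ? → (1,3) = 147 − 100 = 47.
Row 1: 43 + 47 + ? = 147, so (1,2) = 57.
Row 3: 51 + 55 + ? = 147, so (3,2) = 41.

41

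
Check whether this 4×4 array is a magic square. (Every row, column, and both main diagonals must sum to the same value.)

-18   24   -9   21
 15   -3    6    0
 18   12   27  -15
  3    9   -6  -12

Row 1: -18 + 24 + (-9) + 21 = 18.
Row 2: 15 + (-3) + 6 + 0 = 18.
Row 3: 18 + 12 + 27 + (-15) = 42.
Row 4: 3 + 9 + (-6) + (-12) = -6.
Column 1: -18 + 15 + 18 + 3 = 18.
Column 2: 24 + (-3) + 12 + 9 = 42.
Column 3: -9 + 6 + 27 + (-6) = 18.
Column 4: 21 + 0 + (-15) + (-12) = -6.
Main diagonal: -18 + (-3) + 27 + (-12) = -6.
Anti-diagonal: 21 + 6 + 12 + 3 = 42.

No — anti-diagonal sums to 42 but column 4 sums to -6.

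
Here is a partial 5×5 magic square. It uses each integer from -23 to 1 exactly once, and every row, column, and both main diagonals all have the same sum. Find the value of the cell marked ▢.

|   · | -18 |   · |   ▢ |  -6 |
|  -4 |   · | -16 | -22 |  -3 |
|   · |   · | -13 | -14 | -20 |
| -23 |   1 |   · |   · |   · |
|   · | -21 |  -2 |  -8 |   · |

0

The entries are -23 through 1, which sum to -275, so each line sums to -275/5 = -55.
Row 2 must total -55; the given cells sum to -45, so (2,2) = -10.
The remaining cell in column 2 is (3,2) = -55 − (-48) = -7.
From anti-diagonal, -55 − (-6 + (-22) + (-13) + 1) gives (5,1) = -15.
Row 3 needs -55; the known cells sum to -54, so (3,1) = -1.
From row 5, -55 − (-15 + (-21) + (-2) + (-8)) gives (5,5) = -9.
Column 1: -4 + (-1) + (-23) + (-15) + ? = -55, so (1,1) = -12.
From column 5, -55 − (-6 + (-3) + (-20) + (-9)) gives (4,5) = -17.
Main diagonal needs -55; the known cells sum to -44, so (4,4) = -11.
Using row 4: -23 + 1 + (-11) + (-17) + ? → (4,3) = -55 − (-50) = -5.
Column 3: -16 + (-13) + (-5) + (-2) + ? = -55, so (1,3) = -19.
From column 4, -55 − (-22 + (-14) + (-11) + (-8)) gives (1,4) = 0.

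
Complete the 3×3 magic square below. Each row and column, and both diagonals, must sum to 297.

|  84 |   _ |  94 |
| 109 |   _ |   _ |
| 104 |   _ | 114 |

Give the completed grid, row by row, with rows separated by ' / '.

From row 1, 297 − (84 + 94) gives (1,2) = 119.
The remaining cell in row 3 is (3,2) = 297 − 218 = 79.
Column 2 needs 297; the known cells sum to 198, so (2,2) = 99.
Using column 3: 94 + 114 + ? → (2,3) = 297 − 208 = 89.

84 119 94 / 109 99 89 / 104 79 114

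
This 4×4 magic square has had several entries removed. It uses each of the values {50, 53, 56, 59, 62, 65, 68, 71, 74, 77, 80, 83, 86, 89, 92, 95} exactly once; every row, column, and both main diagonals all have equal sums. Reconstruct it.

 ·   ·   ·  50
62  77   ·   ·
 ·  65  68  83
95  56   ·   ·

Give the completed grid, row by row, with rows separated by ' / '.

The 16 entries sum to 1160, so each line sums to 1160/4 = 290.
From row 3, 290 − (65 + 68 + 83) gives (3,1) = 74.
Column 1 must total 290; the given cells sum to 231, so (1,1) = 59.
The remaining cell in column 2 is (1,2) = 290 − 198 = 92.
Using main diagonal: 59 + 77 + 68 + ? → (4,4) = 290 − 204 = 86.
Using anti-diagonal: 50 + 65 + 95 + ? → (2,3) = 290 − 210 = 80.
Using row 1: 59 + 92 + 50 + ? → (1,3) = 290 − 201 = 89.
From row 2, 290 − (62 + 77 + 80) gives (2,4) = 71.
Row 4 needs 290; the known cells sum to 237, so (4,3) = 53.

59 92 89 50 / 62 77 80 71 / 74 65 68 83 / 95 56 53 86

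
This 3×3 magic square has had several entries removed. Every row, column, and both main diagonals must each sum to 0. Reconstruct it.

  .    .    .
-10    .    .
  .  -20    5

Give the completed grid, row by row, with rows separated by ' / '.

-5 20 -15 / -10 0 10 / 15 -20 5

Row 3 needs 0; the known cells sum to -15, so (3,1) = 15.
The remaining cell in column 1 is (1,1) = 0 − 5 = -5.
Main diagonal needs 0; the known cells sum to 0, so (2,2) = 0.
The remaining cell in anti-diagonal is (1,3) = 0 − 15 = -15.
Row 1 needs 0; the known cells sum to -20, so (1,2) = 20.
The remaining cell in row 2 is (2,3) = 0 − (-10) = 10.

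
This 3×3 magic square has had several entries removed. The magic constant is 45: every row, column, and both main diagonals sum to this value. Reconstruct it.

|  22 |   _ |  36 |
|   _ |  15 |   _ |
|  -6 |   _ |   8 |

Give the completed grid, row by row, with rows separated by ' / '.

Using row 1: 22 + 36 + ? → (1,2) = 45 − 58 = -13.
Using row 3: -6 + 8 + ? → (3,2) = 45 − 2 = 43.
Column 1 must total 45; the given cells sum to 16, so (2,1) = 29.
Column 3 must total 45; the given cells sum to 44, so (2,3) = 1.

22 -13 36 / 29 15 1 / -6 43 8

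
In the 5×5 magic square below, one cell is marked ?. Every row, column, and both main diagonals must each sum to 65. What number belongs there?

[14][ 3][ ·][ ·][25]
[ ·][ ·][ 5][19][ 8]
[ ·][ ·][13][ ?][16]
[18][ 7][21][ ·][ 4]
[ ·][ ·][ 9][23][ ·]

Using row 4: 18 + 7 + 21 + 4 + ? → (4,4) = 65 − 50 = 15.
The remaining cell in column 3 is (1,3) = 65 − 48 = 17.
From column 5, 65 − (25 + 8 + 16 + 4) gives (5,5) = 12.
Main diagonal: 14 + 13 + 15 + 12 + ? = 65, so (2,2) = 11.
Using anti-diagonal: 25 + 19 + 13 + 7 + ? → (5,1) = 65 − 64 = 1.
Row 1: 14 + 3 + 17 + 25 + ? = 65, so (1,4) = 6.
From row 2, 65 − (11 + 5 + 19 + 8) gives (2,1) = 22.
From row 5, 65 − (1 + 9 + 23 + 12) gives (5,2) = 20.
The remaining cell in column 1 is (3,1) = 65 − 55 = 10.
From column 2, 65 − (3 + 11 + 7 + 20) gives (3,2) = 24.
The remaining cell in column 4 is (3,4) = 65 − 63 = 2.

2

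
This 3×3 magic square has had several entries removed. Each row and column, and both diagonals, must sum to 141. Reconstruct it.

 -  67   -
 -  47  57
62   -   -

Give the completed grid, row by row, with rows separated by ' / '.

42 67 32 / 37 47 57 / 62 27 52

From row 2, 141 − (47 + 57) gives (2,1) = 37.
Column 1 must total 141; the given cells sum to 99, so (1,1) = 42.
Column 2 needs 141; the known cells sum to 114, so (3,2) = 27.
Main diagonal: 42 + 47 + ? = 141, so (3,3) = 52.
The remaining cell in anti-diagonal is (1,3) = 141 − 109 = 32.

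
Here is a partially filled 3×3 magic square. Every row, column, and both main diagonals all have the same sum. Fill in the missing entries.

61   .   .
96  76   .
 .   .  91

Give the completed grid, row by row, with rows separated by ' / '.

Main diagonal is already complete: 61 + 76 + 91 = 228, so that is the magic constant.
Using row 2: 96 + 76 + ? → (2,3) = 228 − 172 = 56.
Column 1 needs 228; the known cells sum to 157, so (3,1) = 71.
Column 3 must total 228; the given cells sum to 147, so (1,3) = 81.
Row 1 must total 228; the given cells sum to 142, so (1,2) = 86.
Row 3 must total 228; the given cells sum to 162, so (3,2) = 66.

61 86 81 / 96 76 56 / 71 66 91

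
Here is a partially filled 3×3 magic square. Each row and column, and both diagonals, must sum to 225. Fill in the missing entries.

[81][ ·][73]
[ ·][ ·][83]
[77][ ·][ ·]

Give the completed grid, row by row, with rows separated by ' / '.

81 71 73 / 67 75 83 / 77 79 69

Row 1: 81 + 73 + ? = 225, so (1,2) = 71.
Column 1 needs 225; the known cells sum to 158, so (2,1) = 67.
Column 3: 73 + 83 + ? = 225, so (3,3) = 69.
Main diagonal: 81 + 69 + ? = 225, so (2,2) = 75.
From row 3, 225 − (77 + 69) gives (3,2) = 79.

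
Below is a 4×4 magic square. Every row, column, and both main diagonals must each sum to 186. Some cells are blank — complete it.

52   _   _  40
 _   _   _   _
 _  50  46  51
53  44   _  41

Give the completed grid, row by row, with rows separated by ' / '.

52 45 49 40 / 42 47 43 54 / 39 50 46 51 / 53 44 48 41

From row 3, 186 − (50 + 46 + 51) gives (3,1) = 39.
Using row 4: 53 + 44 + 41 + ? → (4,3) = 186 − 138 = 48.
The remaining cell in column 1 is (2,1) = 186 − 144 = 42.
From column 4, 186 − (40 + 51 + 41) gives (2,4) = 54.
From main diagonal, 186 − (52 + 46 + 41) gives (2,2) = 47.
Using anti-diagonal: 40 + 50 + 53 + ? → (2,3) = 186 − 143 = 43.
Using column 2: 47 + 50 + 44 + ? → (1,2) = 186 − 141 = 45.
The remaining cell in column 3 is (1,3) = 186 − 137 = 49.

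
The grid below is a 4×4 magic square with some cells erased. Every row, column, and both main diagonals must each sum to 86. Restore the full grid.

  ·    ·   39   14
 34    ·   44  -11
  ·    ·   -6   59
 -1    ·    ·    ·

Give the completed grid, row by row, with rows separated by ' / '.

The remaining cell in row 2 is (2,2) = 86 − 67 = 19.
Using column 3: 39 + 44 + (-6) + ? → (4,3) = 86 − 77 = 9.
From column 4, 86 − (14 + (-11) + 59) gives (4,4) = 24.
Using main diagonal: 19 + (-6) + 24 + ? → (1,1) = 86 − 37 = 49.
The remaining cell in anti-diagonal is (3,2) = 86 − 57 = 29.
Row 1: 49 + 39 + 14 + ? = 86, so (1,2) = -16.
Row 3 must total 86; the given cells sum to 82, so (3,1) = 4.
Row 4 must total 86; the given cells sum to 32, so (4,2) = 54.

49 -16 39 14 / 34 19 44 -11 / 4 29 -6 59 / -1 54 9 24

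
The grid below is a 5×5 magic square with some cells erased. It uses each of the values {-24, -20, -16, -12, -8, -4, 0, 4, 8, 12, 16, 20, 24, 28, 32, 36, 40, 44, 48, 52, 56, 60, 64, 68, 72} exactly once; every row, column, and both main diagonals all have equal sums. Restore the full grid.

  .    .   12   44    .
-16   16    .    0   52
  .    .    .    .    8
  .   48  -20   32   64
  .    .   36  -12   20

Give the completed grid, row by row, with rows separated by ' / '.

The 25 entries sum to 600, so each line sums to 600/5 = 120.
From row 2, 120 − (-16 + 16 + 0 + 52) gives (2,3) = 68.
Row 4: 48 + (-20) + 32 + 64 + ? = 120, so (4,1) = -4.
Column 3 must total 120; the given cells sum to 96, so (3,3) = 24.
Using column 4: 44 + 0 + 32 + (-12) + ? → (3,4) = 120 − 64 = 56.
Column 5: 52 + 8 + 64 + 20 + ? = 120, so (1,5) = -24.
The remaining cell in main diagonal is (1,1) = 120 − 92 = 28.
From anti-diagonal, 120 − (-24 + 0 + 24 + 48) gives (5,1) = 72.
From row 1, 120 − (28 + 12 + 44 + (-24)) gives (1,2) = 60.
Row 5 needs 120; the known cells sum to 116, so (5,2) = 4.
The remaining cell in column 1 is (3,1) = 120 − 80 = 40.
Column 2: 60 + 16 + 48 + 4 + ? = 120, so (3,2) = -8.

28 60 12 44 -24 / -16 16 68 0 52 / 40 -8 24 56 8 / -4 48 -20 32 64 / 72 4 36 -12 20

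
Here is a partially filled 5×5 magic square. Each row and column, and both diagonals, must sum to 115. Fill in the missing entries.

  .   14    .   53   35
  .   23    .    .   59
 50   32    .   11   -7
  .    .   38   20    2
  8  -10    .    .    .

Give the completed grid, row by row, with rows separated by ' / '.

17 14 -4 53 35 / 41 23 5 -13 59 / 50 32 29 11 -7 / -1 56 38 20 2 / 8 -10 47 44 26

From row 3, 115 − (50 + 32 + 11 + (-7)) gives (3,3) = 29.
Using column 2: 14 + 23 + 32 + (-10) + ? → (4,2) = 115 − 59 = 56.
From column 5, 115 − (35 + 59 + (-7) + 2) gives (5,5) = 26.
Main diagonal must total 115; the given cells sum to 98, so (1,1) = 17.
Anti-diagonal: 35 + 29 + 56 + 8 + ? = 115, so (2,4) = -13.
Using row 1: 17 + 14 + 53 + 35 + ? → (1,3) = 115 − 119 = -4.
Row 4 must total 115; the given cells sum to 116, so (4,1) = -1.
Using column 1: 17 + 50 + (-1) + 8 + ? → (2,1) = 115 − 74 = 41.
Using column 4: 53 + (-13) + 11 + 20 + ? → (5,4) = 115 − 71 = 44.
Row 2: 41 + 23 + (-13) + 59 + ? = 115, so (2,3) = 5.
The remaining cell in row 5 is (5,3) = 115 − 68 = 47.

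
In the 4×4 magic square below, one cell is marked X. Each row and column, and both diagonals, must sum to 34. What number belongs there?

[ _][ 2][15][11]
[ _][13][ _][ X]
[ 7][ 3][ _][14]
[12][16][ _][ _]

4

Row 1 needs 34; the known cells sum to 28, so (1,1) = 6.
From row 3, 34 − (7 + 3 + 14) gives (3,3) = 10.
Using column 1: 6 + 7 + 12 + ? → (2,1) = 34 − 25 = 9.
The remaining cell in main diagonal is (4,4) = 34 − 29 = 5.
Anti-diagonal must total 34; the given cells sum to 26, so (2,3) = 8.
The remaining cell in row 2 is (2,4) = 34 − 30 = 4.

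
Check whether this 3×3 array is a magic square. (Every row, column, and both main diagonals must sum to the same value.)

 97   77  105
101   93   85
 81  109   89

Row 1: 97 + 77 + 105 = 279.
Row 2: 101 + 93 + 85 = 279.
Row 3: 81 + 109 + 89 = 279.
Column 1: 97 + 101 + 81 = 279.
Column 2: 77 + 93 + 109 = 279.
Column 3: 105 + 85 + 89 = 279.
Main diagonal: 97 + 93 + 89 = 279.
Anti-diagonal: 105 + 93 + 81 = 279.
All lines sum to 279.

Yes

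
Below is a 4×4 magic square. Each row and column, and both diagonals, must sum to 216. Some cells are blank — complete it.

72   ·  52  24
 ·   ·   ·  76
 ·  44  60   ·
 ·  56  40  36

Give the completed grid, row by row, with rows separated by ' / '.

72 68 52 24 / 28 48 64 76 / 32 44 60 80 / 84 56 40 36

Row 1: 72 + 52 + 24 + ? = 216, so (1,2) = 68.
Using row 4: 56 + 40 + 36 + ? → (4,1) = 216 − 132 = 84.
Column 2 needs 216; the known cells sum to 168, so (2,2) = 48.
The remaining cell in column 3 is (2,3) = 216 − 152 = 64.
Column 4 must total 216; the given cells sum to 136, so (3,4) = 80.
Row 2 must total 216; the given cells sum to 188, so (2,1) = 28.
Row 3 must total 216; the given cells sum to 184, so (3,1) = 32.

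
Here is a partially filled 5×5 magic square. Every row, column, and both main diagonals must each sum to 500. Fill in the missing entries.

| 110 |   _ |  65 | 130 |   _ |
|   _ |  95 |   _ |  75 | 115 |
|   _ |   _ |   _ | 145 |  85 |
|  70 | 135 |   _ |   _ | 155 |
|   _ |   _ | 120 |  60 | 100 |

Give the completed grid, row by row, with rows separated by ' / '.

Column 4 must total 500; the given cells sum to 410, so (4,4) = 90.
Column 5 must total 500; the given cells sum to 455, so (1,5) = 45.
Main diagonal must total 500; the given cells sum to 395, so (3,3) = 105.
Anti-diagonal must total 500; the given cells sum to 360, so (5,1) = 140.
Using row 1: 110 + 65 + 130 + 45 + ? → (1,2) = 500 − 350 = 150.
From row 4, 500 − (70 + 135 + 90 + 155) gives (4,3) = 50.
Row 5 needs 500; the known cells sum to 420, so (5,2) = 80.
The remaining cell in column 2 is (3,2) = 500 − 460 = 40.
Column 3 needs 500; the known cells sum to 340, so (2,3) = 160.
Row 2: 95 + 160 + 75 + 115 + ? = 500, so (2,1) = 55.
From row 3, 500 − (40 + 105 + 145 + 85) gives (3,1) = 125.

110 150 65 130 45 / 55 95 160 75 115 / 125 40 105 145 85 / 70 135 50 90 155 / 140 80 120 60 100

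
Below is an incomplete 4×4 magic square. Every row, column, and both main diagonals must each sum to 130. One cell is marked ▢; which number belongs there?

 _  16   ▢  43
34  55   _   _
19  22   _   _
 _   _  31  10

46

Column 2 must total 130; the given cells sum to 93, so (4,2) = 37.
Row 4 needs 130; the known cells sum to 78, so (4,1) = 52.
Column 1 must total 130; the given cells sum to 105, so (1,1) = 25.
Main diagonal: 25 + 55 + 10 + ? = 130, so (3,3) = 40.
Anti-diagonal must total 130; the given cells sum to 117, so (2,3) = 13.
Row 1 needs 130; the known cells sum to 84, so (1,3) = 46.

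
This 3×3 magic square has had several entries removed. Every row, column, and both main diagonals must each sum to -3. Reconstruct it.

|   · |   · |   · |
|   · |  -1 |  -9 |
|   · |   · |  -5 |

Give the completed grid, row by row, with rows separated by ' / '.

The remaining cell in row 2 is (2,1) = -3 − (-10) = 7.
Column 3 needs -3; the known cells sum to -14, so (1,3) = 11.
The remaining cell in main diagonal is (1,1) = -3 − (-6) = 3.
The remaining cell in anti-diagonal is (3,1) = -3 − 10 = -13.
The remaining cell in row 1 is (1,2) = -3 − 14 = -17.
Row 3 needs -3; the known cells sum to -18, so (3,2) = 15.

3 -17 11 / 7 -1 -9 / -13 15 -5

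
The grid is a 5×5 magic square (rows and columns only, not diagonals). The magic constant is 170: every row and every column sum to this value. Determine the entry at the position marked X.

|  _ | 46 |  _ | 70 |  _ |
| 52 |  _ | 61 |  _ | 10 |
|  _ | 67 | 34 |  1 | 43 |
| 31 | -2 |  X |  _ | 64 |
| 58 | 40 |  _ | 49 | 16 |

55

Using row 3: 67 + 34 + 1 + 43 + ? → (3,1) = 170 − 145 = 25.
Row 5 needs 170; the known cells sum to 163, so (5,3) = 7.
From column 1, 170 − (52 + 25 + 31 + 58) gives (1,1) = 4.
Column 2 must total 170; the given cells sum to 151, so (2,2) = 19.
Column 5 must total 170; the given cells sum to 133, so (1,5) = 37.
Row 1 needs 170; the known cells sum to 157, so (1,3) = 13.
From row 2, 170 − (52 + 19 + 61 + 10) gives (2,4) = 28.
The remaining cell in column 3 is (4,3) = 170 − 115 = 55.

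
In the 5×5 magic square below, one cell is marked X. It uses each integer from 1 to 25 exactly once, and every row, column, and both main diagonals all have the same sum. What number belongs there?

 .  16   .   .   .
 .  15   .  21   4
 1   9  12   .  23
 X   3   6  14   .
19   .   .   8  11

25

The entries are 1 through 25, which sum to 325, so each line sums to 325/5 = 65.
Using row 3: 1 + 9 + 12 + 23 + ? → (3,4) = 65 − 45 = 20.
Column 2 must total 65; the given cells sum to 43, so (5,2) = 22.
Column 4 must total 65; the given cells sum to 63, so (1,4) = 2.
Main diagonal must total 65; the given cells sum to 52, so (1,1) = 13.
Anti-diagonal: 21 + 12 + 3 + 19 + ? = 65, so (1,5) = 10.
Row 1 needs 65; the known cells sum to 41, so (1,3) = 24.
Using row 5: 19 + 22 + 8 + 11 + ? → (5,3) = 65 − 60 = 5.
Column 3 needs 65; the known cells sum to 47, so (2,3) = 18.
Column 5 needs 65; the known cells sum to 48, so (4,5) = 17.
Using row 2: 15 + 18 + 21 + 4 + ? → (2,1) = 65 − 58 = 7.
Using row 4: 3 + 6 + 14 + 17 + ? → (4,1) = 65 − 40 = 25.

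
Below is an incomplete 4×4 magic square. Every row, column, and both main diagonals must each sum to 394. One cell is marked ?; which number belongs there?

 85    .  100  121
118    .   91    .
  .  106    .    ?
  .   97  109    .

79

From row 1, 394 − (85 + 100 + 121) gives (1,2) = 88.
Column 2: 88 + 106 + 97 + ? = 394, so (2,2) = 103.
The remaining cell in column 3 is (3,3) = 394 − 300 = 94.
From main diagonal, 394 − (85 + 103 + 94) gives (4,4) = 112.
The remaining cell in anti-diagonal is (4,1) = 394 − 318 = 76.
The remaining cell in row 2 is (2,4) = 394 − 312 = 82.
From column 1, 394 − (85 + 118 + 76) gives (3,1) = 115.
The remaining cell in column 4 is (3,4) = 394 − 315 = 79.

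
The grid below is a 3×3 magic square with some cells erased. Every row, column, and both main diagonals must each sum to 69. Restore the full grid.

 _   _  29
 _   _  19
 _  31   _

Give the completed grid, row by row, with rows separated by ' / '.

25 15 29 / 27 23 19 / 17 31 21

Column 3 must total 69; the given cells sum to 48, so (3,3) = 21.
Row 3 needs 69; the known cells sum to 52, so (3,1) = 17.
Anti-diagonal must total 69; the given cells sum to 46, so (2,2) = 23.
Using row 2: 23 + 19 + ? → (2,1) = 69 − 42 = 27.
Column 1: 27 + 17 + ? = 69, so (1,1) = 25.
From column 2, 69 − (23 + 31) gives (1,2) = 15.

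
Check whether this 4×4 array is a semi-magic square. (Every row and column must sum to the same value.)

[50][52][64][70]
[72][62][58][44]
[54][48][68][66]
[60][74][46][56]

Row 1: 50 + 52 + 64 + 70 = 236.
Row 2: 72 + 62 + 58 + 44 = 236.
Row 3: 54 + 48 + 68 + 66 = 236.
Row 4: 60 + 74 + 46 + 56 = 236.
Column 1: 50 + 72 + 54 + 60 = 236.
Column 2: 52 + 62 + 48 + 74 = 236.
Column 3: 64 + 58 + 68 + 46 = 236.
Column 4: 70 + 44 + 66 + 56 = 236.
All lines sum to 236.

Yes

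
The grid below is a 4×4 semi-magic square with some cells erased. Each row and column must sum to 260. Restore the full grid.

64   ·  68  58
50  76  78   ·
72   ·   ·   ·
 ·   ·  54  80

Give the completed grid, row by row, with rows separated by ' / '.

64 70 68 58 / 50 76 78 56 / 72 62 60 66 / 74 52 54 80

Using row 1: 64 + 68 + 58 + ? → (1,2) = 260 − 190 = 70.
Row 2 must total 260; the given cells sum to 204, so (2,4) = 56.
Using column 1: 64 + 50 + 72 + ? → (4,1) = 260 − 186 = 74.
Column 3: 68 + 78 + 54 + ? = 260, so (3,3) = 60.
The remaining cell in column 4 is (3,4) = 260 − 194 = 66.
Row 3 must total 260; the given cells sum to 198, so (3,2) = 62.
Row 4 must total 260; the given cells sum to 208, so (4,2) = 52.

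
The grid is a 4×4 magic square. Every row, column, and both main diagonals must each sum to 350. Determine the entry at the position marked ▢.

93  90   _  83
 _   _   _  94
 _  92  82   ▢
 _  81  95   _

From row 1, 350 − (93 + 90 + 83) gives (1,3) = 84.
Column 2 must total 350; the given cells sum to 263, so (2,2) = 87.
Column 3 must total 350; the given cells sum to 261, so (2,3) = 89.
The remaining cell in main diagonal is (4,4) = 350 − 262 = 88.
Anti-diagonal must total 350; the given cells sum to 264, so (4,1) = 86.
From row 2, 350 − (87 + 89 + 94) gives (2,1) = 80.
Column 1: 93 + 80 + 86 + ? = 350, so (3,1) = 91.
The remaining cell in column 4 is (3,4) = 350 − 265 = 85.

85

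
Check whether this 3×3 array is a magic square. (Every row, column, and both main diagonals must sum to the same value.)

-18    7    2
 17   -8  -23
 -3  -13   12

Row 1: -18 + 7 + 2 = -9.
Row 2: 17 + (-8) + (-23) = -14.
Row 3: -3 + (-13) + 12 = -4.
Column 1: -18 + 17 + (-3) = -4.
Column 2: 7 + (-8) + (-13) = -14.
Column 3: 2 + (-23) + 12 = -9.
Main diagonal: -18 + (-8) + 12 = -14.
Anti-diagonal: 2 + (-8) + (-3) = -9.

No — anti-diagonal sums to -9 but main diagonal sums to -14.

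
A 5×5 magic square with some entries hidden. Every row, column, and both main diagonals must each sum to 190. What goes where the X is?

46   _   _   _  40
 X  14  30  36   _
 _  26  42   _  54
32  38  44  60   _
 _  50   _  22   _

58

Using row 4: 32 + 38 + 44 + 60 + ? → (4,5) = 190 − 174 = 16.
The remaining cell in column 2 is (1,2) = 190 − 128 = 62.
From main diagonal, 190 − (46 + 14 + 42 + 60) gives (5,5) = 28.
From anti-diagonal, 190 − (40 + 36 + 42 + 38) gives (5,1) = 34.
The remaining cell in row 5 is (5,3) = 190 − 134 = 56.
Column 3 needs 190; the known cells sum to 172, so (1,3) = 18.
The remaining cell in column 5 is (2,5) = 190 − 138 = 52.
The remaining cell in row 1 is (1,4) = 190 − 166 = 24.
Row 2 needs 190; the known cells sum to 132, so (2,1) = 58.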